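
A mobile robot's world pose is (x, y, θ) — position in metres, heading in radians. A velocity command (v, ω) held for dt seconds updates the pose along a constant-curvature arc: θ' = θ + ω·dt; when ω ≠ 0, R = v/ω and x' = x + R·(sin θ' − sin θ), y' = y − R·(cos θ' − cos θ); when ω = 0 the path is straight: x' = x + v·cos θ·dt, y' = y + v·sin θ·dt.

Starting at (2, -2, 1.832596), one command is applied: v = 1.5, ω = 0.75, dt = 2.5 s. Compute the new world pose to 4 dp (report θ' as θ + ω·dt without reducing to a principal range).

(-1.0044, -0.8295, 3.7076)

θ' = 1.8326 + 0.75·2.5 = 3.7076
R = v/ω = 1.5/0.75 = 2.0000
x' = 2 + 2.0000·(sin 3.7076 − sin 1.8326) = -1.0044
y' = -2 − 2.0000·(cos 3.7076 − cos 1.8326) = -0.8295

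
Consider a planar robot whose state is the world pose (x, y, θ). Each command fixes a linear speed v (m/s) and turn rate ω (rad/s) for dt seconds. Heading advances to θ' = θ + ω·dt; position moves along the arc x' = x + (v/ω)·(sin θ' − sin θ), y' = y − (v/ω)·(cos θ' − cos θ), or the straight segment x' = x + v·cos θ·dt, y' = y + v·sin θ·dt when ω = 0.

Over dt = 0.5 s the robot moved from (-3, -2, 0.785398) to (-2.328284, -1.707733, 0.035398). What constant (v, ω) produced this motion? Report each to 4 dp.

Δθ = 0.035398 − 0.785398 = -0.750000
ω = Δθ/dt = -0.750000/0.5 = -1.5000
R = Δx/(sin θ' − sin θ) = -1.0000
v = R·ω = -1.0000·-1.5000 = 1.5000

v = 1.5000, ω = -1.5000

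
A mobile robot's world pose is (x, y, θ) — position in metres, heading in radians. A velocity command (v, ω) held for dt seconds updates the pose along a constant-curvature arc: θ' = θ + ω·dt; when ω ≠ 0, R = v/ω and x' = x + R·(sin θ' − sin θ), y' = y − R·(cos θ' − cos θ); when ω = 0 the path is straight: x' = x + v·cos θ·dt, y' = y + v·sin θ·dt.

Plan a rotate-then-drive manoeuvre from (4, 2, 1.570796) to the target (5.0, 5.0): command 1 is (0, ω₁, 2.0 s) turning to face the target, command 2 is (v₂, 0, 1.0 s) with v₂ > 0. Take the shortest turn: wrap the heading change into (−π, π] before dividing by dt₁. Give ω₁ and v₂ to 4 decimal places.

heading to target = atan2(5−2, 5−4) = 1.2490
Δθ = wrap(1.2490 − 1.5708) = -0.3218; ω₁ = Δθ/dt₁ = -0.1609
distance = √((5−4)² + (5−2)²) = 3.1623; v₂ = distance/dt₂ = 3.1623

ω₁ = -0.1609, v₂ = 3.1623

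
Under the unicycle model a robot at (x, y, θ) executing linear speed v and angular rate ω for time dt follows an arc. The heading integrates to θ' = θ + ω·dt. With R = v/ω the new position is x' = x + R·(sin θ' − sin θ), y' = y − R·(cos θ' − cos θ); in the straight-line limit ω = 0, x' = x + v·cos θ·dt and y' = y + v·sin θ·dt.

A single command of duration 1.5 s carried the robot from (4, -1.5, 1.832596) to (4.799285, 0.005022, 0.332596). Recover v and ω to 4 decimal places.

v = 1.2500, ω = -1.0000

Δθ = 0.332596 − 1.832596 = -1.500000
ω = Δθ/dt = -1.500000/1.5 = -1.0000
R = −Δy/(cos θ' − cos θ) = -1.2500
v = R·ω = -1.2500·-1.0000 = 1.2500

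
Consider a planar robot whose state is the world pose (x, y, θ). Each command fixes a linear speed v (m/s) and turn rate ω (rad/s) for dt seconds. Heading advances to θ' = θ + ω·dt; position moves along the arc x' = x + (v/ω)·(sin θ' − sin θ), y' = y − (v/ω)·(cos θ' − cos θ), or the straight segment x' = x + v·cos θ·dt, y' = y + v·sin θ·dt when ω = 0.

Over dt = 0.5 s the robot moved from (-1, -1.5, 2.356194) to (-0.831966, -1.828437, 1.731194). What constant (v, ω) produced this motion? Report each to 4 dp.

v = -0.7500, ω = -1.2500

Δθ = 1.731194 − 2.356194 = -0.625000
ω = Δθ/dt = -0.625000/0.5 = -1.2500
R = −Δy/(cos θ' − cos θ) = 0.6000
v = R·ω = 0.6000·-1.2500 = -0.7500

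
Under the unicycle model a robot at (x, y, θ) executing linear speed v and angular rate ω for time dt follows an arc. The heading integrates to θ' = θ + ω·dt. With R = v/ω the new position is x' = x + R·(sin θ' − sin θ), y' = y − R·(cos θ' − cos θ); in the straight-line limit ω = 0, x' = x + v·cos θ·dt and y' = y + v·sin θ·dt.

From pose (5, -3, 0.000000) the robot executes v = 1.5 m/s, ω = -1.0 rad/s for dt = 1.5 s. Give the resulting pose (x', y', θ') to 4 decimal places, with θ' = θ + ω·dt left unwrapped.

(6.4962, -4.3939, -1.5000)

θ' = 0.0000 + -1.0·1.5 = -1.5000
R = v/ω = 1.5/-1.0 = -1.5000
x' = 5 + -1.5000·(sin -1.5000 − sin 0.0000) = 6.4962
y' = -3 − -1.5000·(cos -1.5000 − cos 0.0000) = -4.3939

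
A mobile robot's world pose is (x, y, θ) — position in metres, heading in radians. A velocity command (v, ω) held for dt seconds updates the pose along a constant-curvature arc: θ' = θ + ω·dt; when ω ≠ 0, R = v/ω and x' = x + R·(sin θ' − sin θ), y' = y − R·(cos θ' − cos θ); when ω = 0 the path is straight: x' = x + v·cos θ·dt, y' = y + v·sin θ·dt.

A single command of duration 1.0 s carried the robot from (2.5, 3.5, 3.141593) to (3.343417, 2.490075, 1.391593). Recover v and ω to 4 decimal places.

v = -1.5000, ω = -1.7500

Δθ = 1.391593 − 3.141593 = -1.750000
ω = Δθ/dt = -1.750000/1.0 = -1.7500
R = −Δy/(cos θ' − cos θ) = 0.8571
v = R·ω = 0.8571·-1.7500 = -1.5000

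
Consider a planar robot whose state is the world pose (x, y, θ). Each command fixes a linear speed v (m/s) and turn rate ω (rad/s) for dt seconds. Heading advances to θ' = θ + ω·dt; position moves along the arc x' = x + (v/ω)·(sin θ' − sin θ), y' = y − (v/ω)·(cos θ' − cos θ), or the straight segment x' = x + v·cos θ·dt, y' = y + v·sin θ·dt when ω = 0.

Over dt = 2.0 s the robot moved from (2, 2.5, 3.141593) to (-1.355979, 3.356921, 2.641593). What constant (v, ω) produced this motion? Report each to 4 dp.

Δθ = 2.641593 − 3.141593 = -0.500000
ω = Δθ/dt = -0.500000/2.0 = -0.2500
R = Δx/(sin θ' − sin θ) = -7.0000
v = R·ω = -7.0000·-0.2500 = 1.7500

v = 1.7500, ω = -0.2500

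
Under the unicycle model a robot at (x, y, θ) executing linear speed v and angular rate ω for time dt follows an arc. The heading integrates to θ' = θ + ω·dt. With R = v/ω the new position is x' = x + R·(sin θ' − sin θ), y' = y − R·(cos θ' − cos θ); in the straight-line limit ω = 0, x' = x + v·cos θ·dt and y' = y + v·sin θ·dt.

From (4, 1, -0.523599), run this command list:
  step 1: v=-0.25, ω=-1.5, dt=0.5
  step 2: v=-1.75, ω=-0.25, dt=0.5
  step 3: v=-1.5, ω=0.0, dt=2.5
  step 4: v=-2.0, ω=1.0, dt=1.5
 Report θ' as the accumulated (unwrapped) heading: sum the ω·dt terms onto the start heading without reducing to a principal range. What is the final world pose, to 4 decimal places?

(0.9052, 7.2876, 0.1014)

step 1: θ'=-1.2736 (R=0.1667) → pose (3.9240, 1.0955, -1.2736)
step 2: θ'=-1.3986 (R=7.0000) → pose (3.7206, 1.9460, -1.3986)
step 3: θ'=-1.3986 (straight) → pose (3.0781, 5.6405, -1.3986)
step 4: θ'=0.1014 (R=-2.0000) → pose (0.9052, 7.2876, 0.1014)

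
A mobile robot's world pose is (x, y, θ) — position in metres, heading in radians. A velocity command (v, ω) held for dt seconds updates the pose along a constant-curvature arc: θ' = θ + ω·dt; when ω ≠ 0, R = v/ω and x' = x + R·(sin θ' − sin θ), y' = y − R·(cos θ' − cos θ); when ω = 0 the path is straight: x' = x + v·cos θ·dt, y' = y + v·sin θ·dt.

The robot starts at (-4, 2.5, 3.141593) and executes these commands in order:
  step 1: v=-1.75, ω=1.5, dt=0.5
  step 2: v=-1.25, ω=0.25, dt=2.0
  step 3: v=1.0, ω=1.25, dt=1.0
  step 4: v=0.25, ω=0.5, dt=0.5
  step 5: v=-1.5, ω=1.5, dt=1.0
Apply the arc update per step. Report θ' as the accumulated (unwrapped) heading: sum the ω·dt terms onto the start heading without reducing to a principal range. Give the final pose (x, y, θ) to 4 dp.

step 1: θ'=3.8916 (R=-1.1667) → pose (-3.2048, 2.8130, 3.8916)
step 2: θ'=4.3916 (R=-5.0000) → pose (-1.8680, 4.8949, 4.3916)
step 3: θ'=5.6416 (R=0.8000) → pose (-1.5876, 4.0017, 5.6416)
step 4: θ'=5.8916 (R=0.5000) → pose (-1.4792, 3.9401, 5.8916)
step 5: θ'=7.3916 (R=-1.0000) → pose (-2.7559, 3.4619, 7.3916)

(-2.7559, 3.4619, 7.3916)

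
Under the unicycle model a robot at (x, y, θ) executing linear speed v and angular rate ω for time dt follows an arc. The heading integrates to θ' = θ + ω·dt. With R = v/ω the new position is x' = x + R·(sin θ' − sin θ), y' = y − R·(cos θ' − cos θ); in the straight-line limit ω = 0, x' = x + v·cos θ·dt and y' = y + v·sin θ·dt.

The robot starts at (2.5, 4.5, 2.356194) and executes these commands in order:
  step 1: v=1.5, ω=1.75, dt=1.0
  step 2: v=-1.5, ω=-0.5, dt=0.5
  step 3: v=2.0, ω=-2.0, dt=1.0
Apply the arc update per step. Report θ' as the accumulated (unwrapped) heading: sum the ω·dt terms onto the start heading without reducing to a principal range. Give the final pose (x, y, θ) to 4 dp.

(0.0741, 5.4129, 1.8562)

step 1: θ'=4.1062 (R=0.8571) → pose (1.1895, 4.3823, 4.1062)
step 2: θ'=3.8562 (R=3.0000) → pose (1.6890, 4.9391, 3.8562)
step 3: θ'=1.8562 (R=-1.0000) → pose (0.0741, 5.4129, 1.8562)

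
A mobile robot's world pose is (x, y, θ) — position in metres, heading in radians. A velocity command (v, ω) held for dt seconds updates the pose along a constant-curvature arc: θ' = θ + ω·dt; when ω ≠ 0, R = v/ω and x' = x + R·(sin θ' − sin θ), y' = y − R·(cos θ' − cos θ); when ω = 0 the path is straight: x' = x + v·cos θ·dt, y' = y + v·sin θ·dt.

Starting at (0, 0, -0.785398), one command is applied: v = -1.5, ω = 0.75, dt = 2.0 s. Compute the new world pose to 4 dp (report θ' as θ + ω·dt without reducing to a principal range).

θ' = -0.7854 + 0.75·2.0 = 0.7146
R = v/ω = -1.5/0.75 = -2.0000
x' = 0 + -2.0000·(sin 0.7146 − sin -0.7854) = -2.7248
y' = 0 − -2.0000·(cos 0.7146 − cos -0.7854) = 0.0965

(-2.7248, 0.0965, 0.7146)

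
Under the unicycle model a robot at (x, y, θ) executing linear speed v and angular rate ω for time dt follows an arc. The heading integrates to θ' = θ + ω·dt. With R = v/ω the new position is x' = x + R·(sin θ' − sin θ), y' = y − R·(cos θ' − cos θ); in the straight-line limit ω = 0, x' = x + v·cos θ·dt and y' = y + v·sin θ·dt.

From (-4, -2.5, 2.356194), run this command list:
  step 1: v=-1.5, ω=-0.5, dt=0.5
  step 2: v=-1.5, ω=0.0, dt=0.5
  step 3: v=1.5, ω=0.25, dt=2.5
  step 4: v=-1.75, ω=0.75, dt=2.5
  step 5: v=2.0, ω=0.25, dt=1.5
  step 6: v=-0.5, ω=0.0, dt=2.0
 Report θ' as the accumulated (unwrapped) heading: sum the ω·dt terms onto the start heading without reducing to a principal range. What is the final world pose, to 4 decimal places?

(-2.6973, -1.4114, 4.9812)

step 1: θ'=2.1062 (R=3.0000) → pose (-3.5411, -3.0908, 2.1062)
step 2: θ'=2.1062 (straight) → pose (-3.1585, -3.7358, 2.1062)
step 3: θ'=2.7312 (R=6.0000) → pose (-5.9250, -1.2951, 2.7312)
step 4: θ'=4.6062 (R=-2.3333) → pose (-2.6739, 0.5971, 4.6062)
step 5: θ'=4.9812 (R=8.0000) → pose (-2.4317, -2.3755, 4.9812)
step 6: θ'=4.9812 (straight) → pose (-2.6973, -1.4114, 4.9812)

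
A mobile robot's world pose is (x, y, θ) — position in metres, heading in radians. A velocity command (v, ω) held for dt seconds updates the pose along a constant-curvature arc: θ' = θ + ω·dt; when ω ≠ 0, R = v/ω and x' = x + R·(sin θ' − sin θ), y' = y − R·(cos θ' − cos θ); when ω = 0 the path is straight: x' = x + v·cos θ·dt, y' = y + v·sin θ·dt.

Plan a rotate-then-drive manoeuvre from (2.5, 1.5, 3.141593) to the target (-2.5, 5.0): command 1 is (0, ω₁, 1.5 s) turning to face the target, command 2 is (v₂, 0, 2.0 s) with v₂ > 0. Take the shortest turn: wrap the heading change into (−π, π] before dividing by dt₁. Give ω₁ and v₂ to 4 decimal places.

heading to target = atan2(5−1.5, -2.5−2.5) = 2.5309
Δθ = wrap(2.5309 − 3.1416) = -0.6107; ω₁ = Δθ/dt₁ = -0.4072
distance = √((-2.5−2.5)² + (5−1.5)²) = 6.1033; v₂ = distance/dt₂ = 3.0516

ω₁ = -0.4072, v₂ = 3.0516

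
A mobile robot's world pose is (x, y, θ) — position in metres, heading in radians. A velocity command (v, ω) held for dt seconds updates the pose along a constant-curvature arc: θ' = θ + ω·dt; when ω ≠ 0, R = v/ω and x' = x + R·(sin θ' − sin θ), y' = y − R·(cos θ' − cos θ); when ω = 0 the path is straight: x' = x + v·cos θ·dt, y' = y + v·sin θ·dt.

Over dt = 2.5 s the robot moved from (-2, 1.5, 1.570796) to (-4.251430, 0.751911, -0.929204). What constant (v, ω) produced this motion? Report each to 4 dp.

Δθ = -0.929204 − 1.570796 = -2.500000
ω = Δθ/dt = -2.500000/2.5 = -1.0000
R = Δx/(sin θ' − sin θ) = 1.2500
v = R·ω = 1.2500·-1.0000 = -1.2500

v = -1.2500, ω = -1.0000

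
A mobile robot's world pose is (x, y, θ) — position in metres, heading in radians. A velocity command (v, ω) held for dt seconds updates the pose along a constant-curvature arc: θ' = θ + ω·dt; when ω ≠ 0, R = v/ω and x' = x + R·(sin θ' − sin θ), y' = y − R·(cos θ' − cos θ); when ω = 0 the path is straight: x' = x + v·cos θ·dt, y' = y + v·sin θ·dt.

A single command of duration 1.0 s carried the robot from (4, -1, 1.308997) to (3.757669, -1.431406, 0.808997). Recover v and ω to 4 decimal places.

v = -0.5000, ω = -0.5000

Δθ = 0.808997 − 1.308997 = -0.500000
ω = Δθ/dt = -0.500000/1.0 = -0.5000
R = −Δy/(cos θ' − cos θ) = 1.0000
v = R·ω = 1.0000·-0.5000 = -0.5000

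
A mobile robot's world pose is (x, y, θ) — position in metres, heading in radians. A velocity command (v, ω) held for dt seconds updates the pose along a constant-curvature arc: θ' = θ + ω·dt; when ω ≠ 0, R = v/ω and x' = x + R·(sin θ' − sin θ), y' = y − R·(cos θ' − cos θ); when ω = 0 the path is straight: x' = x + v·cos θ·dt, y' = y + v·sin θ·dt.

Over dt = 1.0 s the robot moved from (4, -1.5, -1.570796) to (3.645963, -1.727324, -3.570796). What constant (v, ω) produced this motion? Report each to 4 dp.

v = 0.5000, ω = -2.0000

Δθ = -3.570796 − -1.570796 = -2.000000
ω = Δθ/dt = -2.000000/1.0 = -2.0000
R = Δx/(sin θ' − sin θ) = -0.2500
v = R·ω = -0.2500·-2.0000 = 0.5000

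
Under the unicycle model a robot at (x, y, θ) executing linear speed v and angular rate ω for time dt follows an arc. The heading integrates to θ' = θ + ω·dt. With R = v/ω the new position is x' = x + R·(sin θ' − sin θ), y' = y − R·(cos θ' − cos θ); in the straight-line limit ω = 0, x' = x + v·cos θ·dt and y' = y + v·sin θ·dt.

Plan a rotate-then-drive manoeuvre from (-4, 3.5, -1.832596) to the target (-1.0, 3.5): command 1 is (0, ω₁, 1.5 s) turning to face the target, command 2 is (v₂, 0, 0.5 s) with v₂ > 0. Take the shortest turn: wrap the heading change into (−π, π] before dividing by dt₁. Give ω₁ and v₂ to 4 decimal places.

ω₁ = 1.2217, v₂ = 6.0000

heading to target = atan2(3.5−3.5, -1−-4) = 0.0000
Δθ = wrap(0.0000 − -1.8326) = 1.8326; ω₁ = Δθ/dt₁ = 1.2217
distance = √((-1−-4)² + (3.5−3.5)²) = 3.0000; v₂ = distance/dt₂ = 6.0000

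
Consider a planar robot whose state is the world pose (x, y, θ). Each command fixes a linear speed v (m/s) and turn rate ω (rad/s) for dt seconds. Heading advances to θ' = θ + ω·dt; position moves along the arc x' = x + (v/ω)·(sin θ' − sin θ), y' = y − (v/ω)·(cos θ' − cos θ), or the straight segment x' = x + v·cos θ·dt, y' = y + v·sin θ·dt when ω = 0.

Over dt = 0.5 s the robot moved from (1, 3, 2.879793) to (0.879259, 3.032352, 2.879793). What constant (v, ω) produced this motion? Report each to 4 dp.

v = 0.2500, ω = 0.0000

Δθ = 2.879793 − 2.879793 = 0.000000
ω = Δθ/dt = 0.000000/0.5 = 0.0000
ω = 0 → v = (Δx·cos θ + Δy·sin θ)/dt = 0.2500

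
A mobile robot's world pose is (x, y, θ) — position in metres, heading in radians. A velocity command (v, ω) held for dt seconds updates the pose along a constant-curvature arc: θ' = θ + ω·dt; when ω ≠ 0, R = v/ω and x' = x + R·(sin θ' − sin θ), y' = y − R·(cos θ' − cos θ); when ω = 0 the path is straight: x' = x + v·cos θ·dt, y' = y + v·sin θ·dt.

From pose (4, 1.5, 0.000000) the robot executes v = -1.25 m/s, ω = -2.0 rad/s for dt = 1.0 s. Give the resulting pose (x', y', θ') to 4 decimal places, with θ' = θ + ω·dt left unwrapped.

(3.4317, 2.3851, -2.0000)

θ' = 0.0000 + -2.0·1.0 = -2.0000
R = v/ω = -1.25/-2.0 = 0.6250
x' = 4 + 0.6250·(sin -2.0000 − sin 0.0000) = 3.4317
y' = 1.5 − 0.6250·(cos -2.0000 − cos 0.0000) = 2.3851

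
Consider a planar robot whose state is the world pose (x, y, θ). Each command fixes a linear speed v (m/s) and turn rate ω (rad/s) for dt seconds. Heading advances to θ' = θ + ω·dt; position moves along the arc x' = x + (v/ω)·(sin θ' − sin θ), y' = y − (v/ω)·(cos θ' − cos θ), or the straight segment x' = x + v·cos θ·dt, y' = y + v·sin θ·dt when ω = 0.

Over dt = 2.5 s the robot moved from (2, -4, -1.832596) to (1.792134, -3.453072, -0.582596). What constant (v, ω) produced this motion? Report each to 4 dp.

Δθ = -0.582596 − -1.832596 = 1.250000
ω = Δθ/dt = 1.250000/2.5 = 0.5000
R = −Δy/(cos θ' − cos θ) = -0.5000
v = R·ω = -0.5000·0.5000 = -0.2500

v = -0.2500, ω = 0.5000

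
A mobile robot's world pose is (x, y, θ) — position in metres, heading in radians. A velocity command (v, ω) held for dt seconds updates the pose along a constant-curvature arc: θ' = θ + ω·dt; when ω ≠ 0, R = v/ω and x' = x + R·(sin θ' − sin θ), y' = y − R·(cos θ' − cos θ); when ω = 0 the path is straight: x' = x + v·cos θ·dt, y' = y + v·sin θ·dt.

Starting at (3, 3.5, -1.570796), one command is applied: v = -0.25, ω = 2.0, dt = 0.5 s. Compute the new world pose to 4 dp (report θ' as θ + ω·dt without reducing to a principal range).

θ' = -1.5708 + 2.0·0.5 = -0.5708
R = v/ω = -0.25/2.0 = -0.1250
x' = 3 + -0.1250·(sin -0.5708 − sin -1.5708) = 2.9425
y' = 3.5 − -0.1250·(cos -0.5708 − cos -1.5708) = 3.6052

(2.9425, 3.6052, -0.5708)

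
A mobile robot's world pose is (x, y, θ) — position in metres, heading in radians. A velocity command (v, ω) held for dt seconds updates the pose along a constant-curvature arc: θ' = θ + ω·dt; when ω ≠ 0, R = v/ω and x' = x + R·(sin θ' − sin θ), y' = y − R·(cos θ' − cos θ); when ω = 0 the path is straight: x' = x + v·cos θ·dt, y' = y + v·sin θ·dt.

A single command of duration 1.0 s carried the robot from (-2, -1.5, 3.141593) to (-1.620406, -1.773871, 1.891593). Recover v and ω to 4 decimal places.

Δθ = 1.891593 − 3.141593 = -1.250000
ω = Δθ/dt = -1.250000/1.0 = -1.2500
R = Δx/(sin θ' − sin θ) = 0.4000
v = R·ω = 0.4000·-1.2500 = -0.5000

v = -0.5000, ω = -1.2500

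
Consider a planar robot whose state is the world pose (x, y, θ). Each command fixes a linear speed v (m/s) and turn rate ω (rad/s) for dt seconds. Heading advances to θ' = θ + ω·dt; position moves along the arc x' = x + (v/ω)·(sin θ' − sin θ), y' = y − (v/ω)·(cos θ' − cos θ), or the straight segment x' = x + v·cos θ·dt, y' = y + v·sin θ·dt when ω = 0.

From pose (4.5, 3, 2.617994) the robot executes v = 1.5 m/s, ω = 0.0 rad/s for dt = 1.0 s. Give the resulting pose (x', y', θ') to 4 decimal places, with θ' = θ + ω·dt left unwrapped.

θ' = 2.6180 + 0.0·1.0 = 2.6180
ω = 0 → straight: x' = 4.5 + 1.5·cos(2.6180)·1.0 = 3.2010
y' = 3 + 1.5·sin(2.6180)·1.0 = 3.7500

(3.2010, 3.7500, 2.6180)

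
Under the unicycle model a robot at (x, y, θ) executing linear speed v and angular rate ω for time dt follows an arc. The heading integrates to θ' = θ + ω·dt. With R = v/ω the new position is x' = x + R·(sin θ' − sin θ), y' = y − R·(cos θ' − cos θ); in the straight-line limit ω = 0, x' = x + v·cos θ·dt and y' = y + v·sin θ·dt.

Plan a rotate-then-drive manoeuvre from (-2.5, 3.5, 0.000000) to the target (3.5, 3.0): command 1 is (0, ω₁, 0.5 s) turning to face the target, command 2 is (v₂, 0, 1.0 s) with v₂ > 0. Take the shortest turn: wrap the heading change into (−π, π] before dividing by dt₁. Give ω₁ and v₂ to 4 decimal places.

ω₁ = -0.1663, v₂ = 6.0208

heading to target = atan2(3−3.5, 3.5−-2.5) = -0.0831
Δθ = wrap(-0.0831 − 0.0000) = -0.0831; ω₁ = Δθ/dt₁ = -0.1663
distance = √((3.5−-2.5)² + (3−3.5)²) = 6.0208; v₂ = distance/dt₂ = 6.0208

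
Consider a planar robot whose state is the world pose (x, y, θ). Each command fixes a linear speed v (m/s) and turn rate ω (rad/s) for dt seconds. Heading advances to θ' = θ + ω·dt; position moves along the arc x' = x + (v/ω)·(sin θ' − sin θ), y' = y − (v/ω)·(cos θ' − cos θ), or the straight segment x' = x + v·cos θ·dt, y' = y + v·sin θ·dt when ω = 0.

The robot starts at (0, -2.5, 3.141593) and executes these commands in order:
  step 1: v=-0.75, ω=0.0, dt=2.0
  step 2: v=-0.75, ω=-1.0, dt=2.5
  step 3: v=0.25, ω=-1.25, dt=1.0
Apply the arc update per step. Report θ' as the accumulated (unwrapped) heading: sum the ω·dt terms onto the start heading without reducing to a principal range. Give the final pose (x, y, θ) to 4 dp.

(2.1829, -3.8470, -0.6084)

step 1: θ'=3.1416 (straight) → pose (1.5000, -2.5000, 3.1416)
step 2: θ'=0.6416 (R=0.7500) → pose (1.9489, -3.8509, 0.6416)
step 3: θ'=-0.6084 (R=-0.2000) → pose (2.1829, -3.8470, -0.6084)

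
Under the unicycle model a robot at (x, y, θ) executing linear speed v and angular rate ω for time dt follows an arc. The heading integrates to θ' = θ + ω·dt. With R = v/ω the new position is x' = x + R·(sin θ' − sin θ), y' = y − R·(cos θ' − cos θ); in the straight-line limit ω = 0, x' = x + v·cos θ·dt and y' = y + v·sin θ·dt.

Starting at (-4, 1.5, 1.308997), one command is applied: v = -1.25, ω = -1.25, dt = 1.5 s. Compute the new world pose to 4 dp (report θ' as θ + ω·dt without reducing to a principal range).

(-5.5022, 0.9148, -0.5660)

θ' = 1.3090 + -1.25·1.5 = -0.5660
R = v/ω = -1.25/-1.25 = 1.0000
x' = -4 + 1.0000·(sin -0.5660 − sin 1.3090) = -5.5022
y' = 1.5 − 1.0000·(cos -0.5660 − cos 1.3090) = 0.9148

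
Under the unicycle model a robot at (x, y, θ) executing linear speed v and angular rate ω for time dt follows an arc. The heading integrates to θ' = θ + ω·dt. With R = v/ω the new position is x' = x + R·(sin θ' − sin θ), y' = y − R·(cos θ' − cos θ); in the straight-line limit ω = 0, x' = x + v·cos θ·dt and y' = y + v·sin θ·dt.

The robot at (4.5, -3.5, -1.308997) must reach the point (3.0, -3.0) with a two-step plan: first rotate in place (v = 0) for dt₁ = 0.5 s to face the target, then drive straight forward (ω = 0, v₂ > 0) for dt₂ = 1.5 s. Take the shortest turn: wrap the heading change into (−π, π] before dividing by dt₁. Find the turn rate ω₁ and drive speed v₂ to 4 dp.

ω₁ = -4.3087, v₂ = 1.0541

heading to target = atan2(-3−-3.5, 3−4.5) = 2.8198
Δθ = wrap(2.8198 − -1.3090) = -2.1543; ω₁ = Δθ/dt₁ = -4.3087
distance = √((3−4.5)² + (-3−-3.5)²) = 1.5811; v₂ = distance/dt₂ = 1.0541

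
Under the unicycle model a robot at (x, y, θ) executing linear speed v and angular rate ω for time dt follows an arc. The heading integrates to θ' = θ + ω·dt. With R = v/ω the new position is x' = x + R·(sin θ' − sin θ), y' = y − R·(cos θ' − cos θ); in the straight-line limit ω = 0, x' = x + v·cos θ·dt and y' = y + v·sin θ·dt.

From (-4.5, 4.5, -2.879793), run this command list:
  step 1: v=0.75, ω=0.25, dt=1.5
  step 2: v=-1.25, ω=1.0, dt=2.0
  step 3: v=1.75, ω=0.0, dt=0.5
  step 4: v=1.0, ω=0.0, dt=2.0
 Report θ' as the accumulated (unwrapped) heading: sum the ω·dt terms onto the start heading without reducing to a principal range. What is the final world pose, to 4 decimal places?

step 1: θ'=-2.5048 (R=3.0000) → pose (-5.5074, 4.0142, -2.5048)
step 2: θ'=-0.5048 (R=-1.2500) → pose (-5.6462, 6.1133, -0.5048)
step 3: θ'=-0.5048 (straight) → pose (-4.8803, 5.6902, -0.5048)
step 4: θ'=-0.5048 (straight) → pose (-3.1298, 4.7229, -0.5048)

(-3.1298, 4.7229, -0.5048)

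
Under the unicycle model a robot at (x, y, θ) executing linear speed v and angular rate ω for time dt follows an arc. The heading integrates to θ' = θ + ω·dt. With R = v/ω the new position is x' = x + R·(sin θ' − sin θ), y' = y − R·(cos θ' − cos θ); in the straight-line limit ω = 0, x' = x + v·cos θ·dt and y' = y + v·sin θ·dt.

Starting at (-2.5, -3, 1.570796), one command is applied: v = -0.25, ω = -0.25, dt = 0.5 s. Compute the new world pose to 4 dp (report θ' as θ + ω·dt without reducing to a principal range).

(-2.5078, -3.1247, 1.4458)

θ' = 1.5708 + -0.25·0.5 = 1.4458
R = v/ω = -0.25/-0.25 = 1.0000
x' = -2.5 + 1.0000·(sin 1.4458 − sin 1.5708) = -2.5078
y' = -3 − 1.0000·(cos 1.4458 − cos 1.5708) = -3.1247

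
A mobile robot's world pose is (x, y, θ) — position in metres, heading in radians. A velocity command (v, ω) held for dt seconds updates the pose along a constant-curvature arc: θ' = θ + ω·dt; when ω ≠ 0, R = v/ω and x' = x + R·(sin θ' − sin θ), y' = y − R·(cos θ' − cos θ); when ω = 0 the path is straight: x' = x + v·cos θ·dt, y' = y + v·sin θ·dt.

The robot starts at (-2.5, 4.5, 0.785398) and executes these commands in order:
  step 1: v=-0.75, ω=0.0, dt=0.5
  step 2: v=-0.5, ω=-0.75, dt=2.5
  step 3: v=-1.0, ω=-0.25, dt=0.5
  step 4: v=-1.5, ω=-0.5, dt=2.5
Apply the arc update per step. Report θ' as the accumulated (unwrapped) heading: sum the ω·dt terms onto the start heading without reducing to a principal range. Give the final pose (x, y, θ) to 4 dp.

(-3.0983, 8.2387, -2.4646)

step 1: θ'=0.7854 (straight) → pose (-2.7652, 4.2348, 0.7854)
step 2: θ'=-1.0896 (R=0.6667) → pose (-3.8275, 4.3977, -1.0896)
step 3: θ'=-1.2146 (R=4.0000) → pose (-4.0307, 4.8542, -1.2146)
step 4: θ'=-2.4646 (R=3.0000) → pose (-3.0983, 8.2387, -2.4646)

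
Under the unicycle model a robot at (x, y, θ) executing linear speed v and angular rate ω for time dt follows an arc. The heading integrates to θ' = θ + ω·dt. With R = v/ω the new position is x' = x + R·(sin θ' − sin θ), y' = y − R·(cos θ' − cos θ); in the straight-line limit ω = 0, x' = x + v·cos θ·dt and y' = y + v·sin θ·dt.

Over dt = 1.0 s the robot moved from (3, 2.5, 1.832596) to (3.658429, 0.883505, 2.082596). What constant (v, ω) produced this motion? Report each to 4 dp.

Δθ = 2.082596 − 1.832596 = 0.250000
ω = Δθ/dt = 0.250000/1.0 = 0.2500
R = −Δy/(cos θ' − cos θ) = -7.0000
v = R·ω = -7.0000·0.2500 = -1.7500

v = -1.7500, ω = 0.2500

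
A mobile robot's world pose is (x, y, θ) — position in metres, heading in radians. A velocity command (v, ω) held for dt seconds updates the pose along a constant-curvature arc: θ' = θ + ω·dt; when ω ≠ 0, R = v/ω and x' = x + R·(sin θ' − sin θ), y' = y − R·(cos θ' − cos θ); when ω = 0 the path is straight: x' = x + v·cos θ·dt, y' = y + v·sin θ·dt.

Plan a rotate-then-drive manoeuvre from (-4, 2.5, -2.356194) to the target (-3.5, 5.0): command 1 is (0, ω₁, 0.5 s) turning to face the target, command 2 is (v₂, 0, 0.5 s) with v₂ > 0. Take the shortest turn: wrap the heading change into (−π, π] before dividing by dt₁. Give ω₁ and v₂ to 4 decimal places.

ω₁ = -5.1072, v₂ = 5.0990

heading to target = atan2(5−2.5, -3.5−-4) = 1.3734
Δθ = wrap(1.3734 − -2.3562) = -2.5536; ω₁ = Δθ/dt₁ = -5.1072
distance = √((-3.5−-4)² + (5−2.5)²) = 2.5495; v₂ = distance/dt₂ = 5.0990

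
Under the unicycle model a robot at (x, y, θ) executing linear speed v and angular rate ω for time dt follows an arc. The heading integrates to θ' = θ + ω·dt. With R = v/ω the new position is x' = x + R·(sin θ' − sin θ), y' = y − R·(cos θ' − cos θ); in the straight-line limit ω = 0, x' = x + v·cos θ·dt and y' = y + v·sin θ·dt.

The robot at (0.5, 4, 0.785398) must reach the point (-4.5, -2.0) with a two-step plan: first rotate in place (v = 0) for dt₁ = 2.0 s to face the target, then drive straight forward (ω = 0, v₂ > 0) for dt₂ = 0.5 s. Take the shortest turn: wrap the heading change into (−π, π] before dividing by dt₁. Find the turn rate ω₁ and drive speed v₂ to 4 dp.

heading to target = atan2(-2−4, -4.5−0.5) = -2.2655
Δθ = wrap(-2.2655 − 0.7854) = -3.0509; ω₁ = Δθ/dt₁ = -1.5255
distance = √((-4.5−0.5)² + (-2−4)²) = 7.8102; v₂ = distance/dt₂ = 15.6205

ω₁ = -1.5255, v₂ = 15.6205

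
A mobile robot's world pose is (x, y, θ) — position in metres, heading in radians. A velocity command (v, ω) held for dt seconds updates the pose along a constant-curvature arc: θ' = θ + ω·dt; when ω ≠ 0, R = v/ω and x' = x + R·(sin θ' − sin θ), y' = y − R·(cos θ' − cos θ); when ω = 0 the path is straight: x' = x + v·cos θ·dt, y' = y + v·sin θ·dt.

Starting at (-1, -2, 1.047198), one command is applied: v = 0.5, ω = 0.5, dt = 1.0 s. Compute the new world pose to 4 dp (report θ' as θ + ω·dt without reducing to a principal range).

θ' = 1.0472 + 0.5·1.0 = 1.5472
R = v/ω = 0.5/0.5 = 1.0000
x' = -1 + 1.0000·(sin 1.5472 − sin 1.0472) = -0.8663
y' = -2 − 1.0000·(cos 1.5472 − cos 1.0472) = -1.5236

(-0.8663, -1.5236, 1.5472)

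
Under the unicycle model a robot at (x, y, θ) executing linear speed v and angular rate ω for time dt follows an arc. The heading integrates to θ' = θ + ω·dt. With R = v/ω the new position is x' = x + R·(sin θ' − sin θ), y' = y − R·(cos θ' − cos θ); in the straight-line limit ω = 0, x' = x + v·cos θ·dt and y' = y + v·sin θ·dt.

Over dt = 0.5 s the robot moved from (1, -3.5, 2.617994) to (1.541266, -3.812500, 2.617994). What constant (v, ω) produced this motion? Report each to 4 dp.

Δθ = 2.617994 − 2.617994 = 0.000000
ω = Δθ/dt = 0.000000/0.5 = 0.0000
ω = 0 → v = (Δx·cos θ + Δy·sin θ)/dt = -1.2500

v = -1.2500, ω = 0.0000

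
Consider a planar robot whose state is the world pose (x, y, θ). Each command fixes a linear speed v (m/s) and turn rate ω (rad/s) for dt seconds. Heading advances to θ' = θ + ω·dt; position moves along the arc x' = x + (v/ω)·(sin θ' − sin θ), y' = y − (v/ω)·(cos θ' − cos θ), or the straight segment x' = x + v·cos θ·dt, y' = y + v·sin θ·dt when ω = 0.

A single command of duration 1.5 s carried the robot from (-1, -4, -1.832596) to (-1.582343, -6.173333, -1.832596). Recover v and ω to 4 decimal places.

Δθ = -1.832596 − -1.832596 = 0.000000
ω = Δθ/dt = 0.000000/1.5 = 0.0000
ω = 0 → v = (Δx·cos θ + Δy·sin θ)/dt = 1.5000

v = 1.5000, ω = 0.0000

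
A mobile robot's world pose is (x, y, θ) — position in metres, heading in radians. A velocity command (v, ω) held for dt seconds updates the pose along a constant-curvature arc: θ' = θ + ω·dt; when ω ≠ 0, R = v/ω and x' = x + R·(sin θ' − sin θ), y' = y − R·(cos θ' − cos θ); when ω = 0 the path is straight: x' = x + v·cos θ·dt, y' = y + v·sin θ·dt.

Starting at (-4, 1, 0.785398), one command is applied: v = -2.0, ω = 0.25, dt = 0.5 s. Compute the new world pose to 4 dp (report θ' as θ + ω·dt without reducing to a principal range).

θ' = 0.7854 + 0.25·0.5 = 0.9104
R = v/ω = -2.0/0.25 = -8.0000
x' = -4 + -8.0000·(sin 0.9104 − sin 0.7854) = -4.6611
y' = 1 − -8.0000·(cos 0.9104 − cos 0.7854) = 0.2506

(-4.6611, 0.2506, 0.9104)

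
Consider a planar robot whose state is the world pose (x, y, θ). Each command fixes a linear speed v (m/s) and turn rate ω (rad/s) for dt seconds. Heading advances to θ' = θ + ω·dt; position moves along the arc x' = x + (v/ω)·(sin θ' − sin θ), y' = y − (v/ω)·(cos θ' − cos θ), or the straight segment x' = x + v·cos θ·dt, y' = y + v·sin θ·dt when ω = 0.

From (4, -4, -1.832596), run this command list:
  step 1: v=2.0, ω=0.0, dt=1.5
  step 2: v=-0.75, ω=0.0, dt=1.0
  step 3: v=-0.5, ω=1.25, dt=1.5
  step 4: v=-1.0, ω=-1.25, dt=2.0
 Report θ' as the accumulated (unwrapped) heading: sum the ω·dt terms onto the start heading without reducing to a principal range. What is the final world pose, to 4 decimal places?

(2.4749, -4.2508, -2.4576)

step 1: θ'=-1.8326 (straight) → pose (3.2235, -6.8978, -1.8326)
step 2: θ'=-1.8326 (straight) → pose (3.4177, -6.1733, -1.8326)
step 3: θ'=0.0424 (R=-0.4000) → pose (3.0143, -5.6702, 0.0424)
step 4: θ'=-2.4576 (R=0.8000) → pose (2.4749, -4.2508, -2.4576)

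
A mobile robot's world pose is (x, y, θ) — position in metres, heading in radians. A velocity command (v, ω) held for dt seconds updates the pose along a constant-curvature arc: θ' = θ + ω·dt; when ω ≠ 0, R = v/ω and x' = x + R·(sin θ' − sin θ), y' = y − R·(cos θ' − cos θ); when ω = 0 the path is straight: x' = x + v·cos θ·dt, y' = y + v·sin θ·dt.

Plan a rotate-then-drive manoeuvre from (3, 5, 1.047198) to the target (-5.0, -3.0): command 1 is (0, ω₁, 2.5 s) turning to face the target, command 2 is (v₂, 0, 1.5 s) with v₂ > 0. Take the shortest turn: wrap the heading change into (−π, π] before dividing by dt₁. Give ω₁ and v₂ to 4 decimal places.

ω₁ = 1.1519, v₂ = 7.5425

heading to target = atan2(-3−5, -5−3) = -2.3562
Δθ = wrap(-2.3562 − 1.0472) = 2.8798; ω₁ = Δθ/dt₁ = 1.1519
distance = √((-5−3)² + (-3−5)²) = 11.3137; v₂ = distance/dt₂ = 7.5425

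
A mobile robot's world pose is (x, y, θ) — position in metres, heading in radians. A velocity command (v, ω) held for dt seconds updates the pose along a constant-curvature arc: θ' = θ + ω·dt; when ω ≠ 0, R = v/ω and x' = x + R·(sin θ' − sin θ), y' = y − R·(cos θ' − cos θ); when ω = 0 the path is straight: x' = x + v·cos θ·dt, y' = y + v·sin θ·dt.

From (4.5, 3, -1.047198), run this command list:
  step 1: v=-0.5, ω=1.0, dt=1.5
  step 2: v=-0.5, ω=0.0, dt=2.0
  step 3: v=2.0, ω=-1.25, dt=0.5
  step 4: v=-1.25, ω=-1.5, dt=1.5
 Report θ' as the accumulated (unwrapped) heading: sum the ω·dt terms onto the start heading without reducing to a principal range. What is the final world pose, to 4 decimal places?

step 1: θ'=0.4528 (R=-0.5000) → pose (3.8482, 3.1996, 0.4528)
step 2: θ'=0.4528 (straight) → pose (2.9490, 2.7621, 0.4528)
step 3: θ'=-0.1722 (R=-1.6000) → pose (3.9232, 2.8997, -0.1722)
step 4: θ'=-2.4222 (R=0.8333) → pose (3.5168, 4.3475, -2.4222)

(3.5168, 4.3475, -2.4222)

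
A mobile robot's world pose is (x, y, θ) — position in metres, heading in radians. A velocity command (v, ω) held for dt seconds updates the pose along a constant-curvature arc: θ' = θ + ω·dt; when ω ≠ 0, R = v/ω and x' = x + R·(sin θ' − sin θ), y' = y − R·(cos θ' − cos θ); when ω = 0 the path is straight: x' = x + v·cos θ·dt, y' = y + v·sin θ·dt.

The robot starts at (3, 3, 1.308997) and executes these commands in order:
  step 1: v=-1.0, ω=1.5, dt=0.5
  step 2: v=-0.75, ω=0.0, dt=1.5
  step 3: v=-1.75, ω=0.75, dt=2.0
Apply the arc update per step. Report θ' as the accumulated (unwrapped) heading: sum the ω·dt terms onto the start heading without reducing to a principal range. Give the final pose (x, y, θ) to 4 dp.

step 1: θ'=2.0590 (R=-0.6667) → pose (3.0552, 2.5148, 2.0590)
step 2: θ'=2.0590 (straight) → pose (3.5828, 1.5212, 2.0590)
step 3: θ'=3.5590 (R=-2.3333) → pose (6.5895, 0.4826, 3.5590)

(6.5895, 0.4826, 3.5590)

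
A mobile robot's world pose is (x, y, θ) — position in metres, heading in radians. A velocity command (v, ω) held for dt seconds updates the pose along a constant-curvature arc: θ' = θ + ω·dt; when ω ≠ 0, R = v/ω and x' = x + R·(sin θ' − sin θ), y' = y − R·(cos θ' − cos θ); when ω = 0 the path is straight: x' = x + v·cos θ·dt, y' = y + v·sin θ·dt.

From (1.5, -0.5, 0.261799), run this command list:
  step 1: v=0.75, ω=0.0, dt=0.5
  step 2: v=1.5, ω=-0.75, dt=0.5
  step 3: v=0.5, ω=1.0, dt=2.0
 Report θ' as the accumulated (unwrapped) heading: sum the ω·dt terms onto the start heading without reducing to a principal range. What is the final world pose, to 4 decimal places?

step 1: θ'=0.2618 (straight) → pose (1.8622, -0.4029, 0.2618)
step 2: θ'=-0.1132 (R=-2.0000) → pose (2.6058, -0.3476, -0.1132)
step 3: θ'=1.8868 (R=0.5000) → pose (3.1375, 0.3046, 1.8868)

(3.1375, 0.3046, 1.8868)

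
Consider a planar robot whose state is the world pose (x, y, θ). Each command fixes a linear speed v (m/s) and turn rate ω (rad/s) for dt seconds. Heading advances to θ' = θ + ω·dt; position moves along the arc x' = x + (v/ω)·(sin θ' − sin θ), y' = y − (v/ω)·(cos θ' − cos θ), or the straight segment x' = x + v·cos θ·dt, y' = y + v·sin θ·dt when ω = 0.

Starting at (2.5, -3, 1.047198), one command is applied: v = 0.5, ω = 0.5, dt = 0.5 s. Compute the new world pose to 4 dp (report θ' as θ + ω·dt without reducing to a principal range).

θ' = 1.0472 + 0.5·0.5 = 1.2972
R = v/ω = 0.5/0.5 = 1.0000
x' = 2.5 + 1.0000·(sin 1.2972 − sin 1.0472) = 2.5968
y' = -3 − 1.0000·(cos 1.2972 − cos 1.0472) = -2.7702

(2.5968, -2.7702, 1.2972)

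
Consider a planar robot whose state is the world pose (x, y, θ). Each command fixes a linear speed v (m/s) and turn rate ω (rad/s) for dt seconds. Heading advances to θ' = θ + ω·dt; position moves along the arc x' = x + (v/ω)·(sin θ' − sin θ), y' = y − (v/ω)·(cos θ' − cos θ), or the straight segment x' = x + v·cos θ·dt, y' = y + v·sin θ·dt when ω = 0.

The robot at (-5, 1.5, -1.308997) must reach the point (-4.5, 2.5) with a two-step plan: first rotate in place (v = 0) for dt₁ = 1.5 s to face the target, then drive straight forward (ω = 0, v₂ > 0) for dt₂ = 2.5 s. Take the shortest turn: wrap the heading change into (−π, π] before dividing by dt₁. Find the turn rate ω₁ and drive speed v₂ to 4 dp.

heading to target = atan2(2.5−1.5, -4.5−-5) = 1.1071
Δθ = wrap(1.1071 − -1.3090) = 2.4161; ω₁ = Δθ/dt₁ = 1.6108
distance = √((-4.5−-5)² + (2.5−1.5)²) = 1.1180; v₂ = distance/dt₂ = 0.4472

ω₁ = 1.6108, v₂ = 0.4472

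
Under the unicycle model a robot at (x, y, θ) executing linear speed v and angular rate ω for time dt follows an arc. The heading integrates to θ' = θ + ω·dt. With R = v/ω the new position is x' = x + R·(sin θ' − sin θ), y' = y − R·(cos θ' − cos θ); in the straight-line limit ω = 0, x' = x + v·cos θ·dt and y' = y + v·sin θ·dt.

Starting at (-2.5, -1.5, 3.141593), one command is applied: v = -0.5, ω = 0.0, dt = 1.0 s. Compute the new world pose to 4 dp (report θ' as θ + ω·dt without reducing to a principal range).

(-2.0000, -1.5000, 3.1416)

θ' = 3.1416 + 0.0·1.0 = 3.1416
ω = 0 → straight: x' = -2.5 + -0.5·cos(3.1416)·1.0 = -2.0000
y' = -1.5 + -0.5·sin(3.1416)·1.0 = -1.5000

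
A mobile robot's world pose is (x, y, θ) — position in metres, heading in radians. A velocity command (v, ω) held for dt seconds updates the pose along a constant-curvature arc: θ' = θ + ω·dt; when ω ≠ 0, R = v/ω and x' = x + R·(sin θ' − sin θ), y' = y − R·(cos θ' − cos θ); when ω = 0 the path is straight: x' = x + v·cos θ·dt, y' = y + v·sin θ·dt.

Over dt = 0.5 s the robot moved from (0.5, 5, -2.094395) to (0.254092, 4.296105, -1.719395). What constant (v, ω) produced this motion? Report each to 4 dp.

v = 1.5000, ω = 0.7500

Δθ = -1.719395 − -2.094395 = 0.375000
ω = Δθ/dt = 0.375000/0.5 = 0.7500
R = −Δy/(cos θ' − cos θ) = 2.0000
v = R·ω = 2.0000·0.7500 = 1.5000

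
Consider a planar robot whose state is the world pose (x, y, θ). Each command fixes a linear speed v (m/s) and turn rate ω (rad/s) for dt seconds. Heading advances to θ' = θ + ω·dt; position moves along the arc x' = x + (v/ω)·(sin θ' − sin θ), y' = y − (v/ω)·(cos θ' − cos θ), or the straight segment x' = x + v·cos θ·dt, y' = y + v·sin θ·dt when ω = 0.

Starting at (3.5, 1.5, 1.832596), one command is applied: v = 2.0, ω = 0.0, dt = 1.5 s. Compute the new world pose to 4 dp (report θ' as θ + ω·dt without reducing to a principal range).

(2.7235, 4.3978, 1.8326)

θ' = 1.8326 + 0.0·1.5 = 1.8326
ω = 0 → straight: x' = 3.5 + 2.0·cos(1.8326)·1.5 = 2.7235
y' = 1.5 + 2.0·sin(1.8326)·1.5 = 4.3978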